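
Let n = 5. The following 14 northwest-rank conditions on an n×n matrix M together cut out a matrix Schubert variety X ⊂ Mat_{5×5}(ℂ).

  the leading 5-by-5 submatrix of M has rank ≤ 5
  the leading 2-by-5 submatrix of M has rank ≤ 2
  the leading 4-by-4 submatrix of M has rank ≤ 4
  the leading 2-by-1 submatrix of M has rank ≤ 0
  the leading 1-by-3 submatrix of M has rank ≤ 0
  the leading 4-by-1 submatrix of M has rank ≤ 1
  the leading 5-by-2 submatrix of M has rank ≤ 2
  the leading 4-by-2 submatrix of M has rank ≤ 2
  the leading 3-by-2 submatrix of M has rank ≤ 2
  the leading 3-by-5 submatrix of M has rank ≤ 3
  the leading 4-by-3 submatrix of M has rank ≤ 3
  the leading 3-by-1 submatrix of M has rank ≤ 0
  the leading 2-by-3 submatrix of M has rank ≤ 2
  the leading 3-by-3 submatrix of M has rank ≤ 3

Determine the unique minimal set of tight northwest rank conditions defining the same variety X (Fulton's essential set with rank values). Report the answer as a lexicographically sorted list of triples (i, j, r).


Propagating the 14 rank bounds to every northwest block:

  R[1]: 0  0  0  1  1
  R[2]: 0  1  1  2  2
  R[3]: 0  1  2  3  3
  R[4]: 1  2  3  4  4
  R[5]: 1  2  3  4  5

giving w = (4, 2, 3, 1, 5) via Δ²R.

Rothe diagram D(w) (5 cells), 2 SE-corners (essential conditions):

[(1, 3, 0), (3, 1, 0)]


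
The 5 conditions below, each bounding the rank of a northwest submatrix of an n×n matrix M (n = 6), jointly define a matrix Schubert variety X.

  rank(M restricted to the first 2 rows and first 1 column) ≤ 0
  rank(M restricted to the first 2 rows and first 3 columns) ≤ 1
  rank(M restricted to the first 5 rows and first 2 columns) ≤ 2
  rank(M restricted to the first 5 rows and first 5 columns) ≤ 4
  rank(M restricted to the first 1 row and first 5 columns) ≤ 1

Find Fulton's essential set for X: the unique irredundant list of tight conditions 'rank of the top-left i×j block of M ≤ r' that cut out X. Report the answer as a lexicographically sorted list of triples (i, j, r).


Propagating the 5 rank bounds to every northwest block:

  0, 1, 1, 1, 1, 1
  0, 1, 1, 2, 2, 2
  1, 2, 2, 3, 3, 3
  1, 2, 3, 4, 4, 4
  1, 2, 3, 4, 4, 5
  1, 2, 3, 4, 5, 6

giving w = (2, 4, 1, 3, 6, 5) via Δ²R.

Fulton essential set (3 of the 4 Rothe cells):

[(2, 1, 0), (2, 3, 1), (5, 5, 4)]


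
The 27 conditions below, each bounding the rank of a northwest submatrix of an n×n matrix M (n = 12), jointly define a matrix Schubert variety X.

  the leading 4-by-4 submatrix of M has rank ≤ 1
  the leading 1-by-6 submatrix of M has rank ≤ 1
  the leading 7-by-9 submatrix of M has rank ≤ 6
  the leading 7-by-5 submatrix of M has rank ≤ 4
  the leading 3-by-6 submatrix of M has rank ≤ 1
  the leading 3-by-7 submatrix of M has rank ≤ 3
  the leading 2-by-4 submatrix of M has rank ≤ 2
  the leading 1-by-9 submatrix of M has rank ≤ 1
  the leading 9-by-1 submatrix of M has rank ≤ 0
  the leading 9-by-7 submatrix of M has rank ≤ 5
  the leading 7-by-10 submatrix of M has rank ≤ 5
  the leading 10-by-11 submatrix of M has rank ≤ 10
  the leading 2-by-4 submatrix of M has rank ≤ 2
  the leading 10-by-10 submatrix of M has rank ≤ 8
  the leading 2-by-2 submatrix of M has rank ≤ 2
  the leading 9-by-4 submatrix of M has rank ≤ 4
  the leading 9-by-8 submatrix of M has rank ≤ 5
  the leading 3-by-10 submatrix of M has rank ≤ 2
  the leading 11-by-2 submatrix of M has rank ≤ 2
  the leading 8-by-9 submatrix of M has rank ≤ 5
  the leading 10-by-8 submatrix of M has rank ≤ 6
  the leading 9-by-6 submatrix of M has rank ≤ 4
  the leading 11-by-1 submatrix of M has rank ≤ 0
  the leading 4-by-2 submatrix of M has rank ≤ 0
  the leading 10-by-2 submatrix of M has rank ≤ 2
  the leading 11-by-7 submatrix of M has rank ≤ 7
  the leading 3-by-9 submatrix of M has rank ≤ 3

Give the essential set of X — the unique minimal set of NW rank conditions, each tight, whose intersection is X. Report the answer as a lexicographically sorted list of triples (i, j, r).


The tightest implied rank at each (i,j), from the 27 conditions:

  row 1: 0, 0, 1, 1, 1, 1, 1, 1, 1, 1, 1, 1
  row 2: 0, 0, 1, 1, 1, 1, 2, 2, 2, 2, 2, 2
  row 3: 0, 0, 1, 1, 1, 1, 2, 2, 2, 2, 3, 3
  row 4: 0, 0, 1, 1, 2, 2, 3, 3, 3, 3, 4, 4
  row 5: 0, 1, 2, 2, 3, 3, 4, 4, 4, 4, 5, 5
  row 6: 0, 1, 2, 3, 4, 4, 5, 5, 5, 5, 6, 6
  row 7: 0, 1, 2, 3, 4, 4, 5, 5, 5, 5, 6, 7
  row 8: 0, 1, 2, 3, 4, 4, 5, 5, 5, 6, 7, 8
  row 9: 0, 1, 2, 3, 4, 4, 5, 5, 6, 7, 8, 9
  row 10: 0, 1, 2, 3, 4, 5, 6, 6, 7, 8, 9, 10
  row 11: 0, 1, 2, 3, 4, 5, 6, 7, 8, 9, 10, 11
  row 12: 1, 2, 3, 4, 5, 6, 7, 8, 9, 10, 11, 12

giving w = (3, 7, 11, 5, 2, 4, 12, 10, 9, 6, 8, 1) via Δ²R.

|D(w)|=34, |Ess(w)|=9:

[(3, 6, 1), (3, 10, 2), (4, 2, 0), (4, 4, 1), (7, 10, 5), (8, 9, 5), (9, 6, 4), (9, 8, 5), (11, 1, 0)]


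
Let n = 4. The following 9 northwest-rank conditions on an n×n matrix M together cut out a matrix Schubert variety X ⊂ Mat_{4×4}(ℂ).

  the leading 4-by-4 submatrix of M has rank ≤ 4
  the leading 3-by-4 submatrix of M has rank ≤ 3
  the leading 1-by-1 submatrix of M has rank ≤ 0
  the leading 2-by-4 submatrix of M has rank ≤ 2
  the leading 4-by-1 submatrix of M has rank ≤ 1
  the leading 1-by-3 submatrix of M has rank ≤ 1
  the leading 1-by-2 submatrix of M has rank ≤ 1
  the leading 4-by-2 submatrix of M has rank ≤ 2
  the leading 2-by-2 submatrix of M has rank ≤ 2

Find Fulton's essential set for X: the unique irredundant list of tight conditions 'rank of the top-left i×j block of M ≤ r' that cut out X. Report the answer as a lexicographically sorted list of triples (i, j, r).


Computing R[i][j] = min implied NW-rank bound (n=4, 9 conditions):

  R[1]: 0  1  1  1
  R[2]: 1  2  2  2
  R[3]: 1  2  3  3
  R[4]: 1  2  3  4

the unique w with this rank table is (2, 1, 3, 4).

Fulton essential set (the sole Rothe cell):

[(1, 1, 0)]


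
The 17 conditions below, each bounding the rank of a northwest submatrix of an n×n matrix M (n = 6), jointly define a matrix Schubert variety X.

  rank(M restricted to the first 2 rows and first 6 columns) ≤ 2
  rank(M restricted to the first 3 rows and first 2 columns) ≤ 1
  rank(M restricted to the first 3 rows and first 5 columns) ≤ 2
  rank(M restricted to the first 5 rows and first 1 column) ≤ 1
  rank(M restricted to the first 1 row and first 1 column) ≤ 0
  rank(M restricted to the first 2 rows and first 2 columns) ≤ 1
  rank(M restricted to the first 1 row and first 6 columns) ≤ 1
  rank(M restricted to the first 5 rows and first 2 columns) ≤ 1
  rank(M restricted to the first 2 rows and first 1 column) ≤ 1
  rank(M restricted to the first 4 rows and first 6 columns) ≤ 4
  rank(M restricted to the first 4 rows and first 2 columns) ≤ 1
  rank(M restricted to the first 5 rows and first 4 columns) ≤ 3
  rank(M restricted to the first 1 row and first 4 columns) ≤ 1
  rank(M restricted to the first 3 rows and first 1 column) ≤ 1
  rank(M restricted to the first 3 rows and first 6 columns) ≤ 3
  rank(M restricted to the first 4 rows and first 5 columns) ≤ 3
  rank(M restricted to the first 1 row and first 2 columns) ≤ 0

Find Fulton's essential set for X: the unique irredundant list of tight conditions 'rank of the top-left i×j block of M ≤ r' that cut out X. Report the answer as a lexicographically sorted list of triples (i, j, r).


Rank table r_w(6×6) implied by the 17 constraints:

  row 1: 0 0 1 1 1 1
  row 2: 1 1 2 2 2 2
  row 3: 1 1 2 2 2 3
  row 4: 1 1 2 3 3 4
  row 5: 1 1 2 3 4 5
  row 6: 1 2 3 4 5 6

so w = (3, 1, 6, 4, 5, 2).

Fulton essential set (3 of the 7 Rothe cells):

[(1, 2, 0), (3, 5, 2), (5, 2, 1)]


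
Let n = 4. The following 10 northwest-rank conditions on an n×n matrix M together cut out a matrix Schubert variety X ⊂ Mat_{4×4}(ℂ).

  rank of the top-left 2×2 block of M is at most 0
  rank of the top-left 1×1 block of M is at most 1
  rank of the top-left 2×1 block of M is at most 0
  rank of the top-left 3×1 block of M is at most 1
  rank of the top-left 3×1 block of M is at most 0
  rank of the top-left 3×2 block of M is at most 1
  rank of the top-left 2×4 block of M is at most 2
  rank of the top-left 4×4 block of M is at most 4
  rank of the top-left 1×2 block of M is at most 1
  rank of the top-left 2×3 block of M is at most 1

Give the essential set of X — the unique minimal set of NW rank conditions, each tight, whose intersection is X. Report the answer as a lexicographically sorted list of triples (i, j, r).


The tightest implied rank at each (i,j), from the 10 conditions:

  i=1: 0  0  1  1
  i=2: 0  0  1  2
  i=3: 0  1  2  3
  i=4: 1  2  3  4

reading off 1-entries of Δ²R: w = (3, 4, 2, 1).

Rothe diagram D(w) (5 cells), 2 SE-corners (essential conditions):

[(2, 2, 0), (3, 1, 0)]


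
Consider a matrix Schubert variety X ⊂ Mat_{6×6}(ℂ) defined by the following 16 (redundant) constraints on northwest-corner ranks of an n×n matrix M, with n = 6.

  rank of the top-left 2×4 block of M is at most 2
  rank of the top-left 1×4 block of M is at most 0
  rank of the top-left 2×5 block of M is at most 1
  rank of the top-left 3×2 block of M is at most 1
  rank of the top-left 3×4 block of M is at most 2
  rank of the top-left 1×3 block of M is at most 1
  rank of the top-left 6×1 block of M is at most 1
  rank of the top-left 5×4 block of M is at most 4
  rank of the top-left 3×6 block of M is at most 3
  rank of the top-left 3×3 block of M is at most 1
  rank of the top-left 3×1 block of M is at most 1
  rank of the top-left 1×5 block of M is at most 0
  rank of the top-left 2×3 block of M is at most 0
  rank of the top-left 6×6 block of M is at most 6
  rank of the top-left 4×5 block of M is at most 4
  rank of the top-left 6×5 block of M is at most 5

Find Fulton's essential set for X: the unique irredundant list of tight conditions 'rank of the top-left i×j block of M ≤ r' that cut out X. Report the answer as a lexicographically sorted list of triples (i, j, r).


Reconstructing r_w from the 16 given conditions:

  row 1: 0, 0, 0, 0, 0, 1
  row 2: 0, 0, 0, 1, 1, 2
  row 3: 1, 1, 1, 2, 2, 3
  row 4: 1, 2, 2, 3, 3, 4
  row 5: 1, 2, 3, 4, 4, 5
  row 6: 1, 2, 3, 4, 5, 6

reading off 1-entries of Δ²R: w = (6, 4, 1, 2, 3, 5).

Rothe diagram D(w) (8 cells), 2 SE-corners (essential conditions):

[(1, 5, 0), (2, 3, 0)]


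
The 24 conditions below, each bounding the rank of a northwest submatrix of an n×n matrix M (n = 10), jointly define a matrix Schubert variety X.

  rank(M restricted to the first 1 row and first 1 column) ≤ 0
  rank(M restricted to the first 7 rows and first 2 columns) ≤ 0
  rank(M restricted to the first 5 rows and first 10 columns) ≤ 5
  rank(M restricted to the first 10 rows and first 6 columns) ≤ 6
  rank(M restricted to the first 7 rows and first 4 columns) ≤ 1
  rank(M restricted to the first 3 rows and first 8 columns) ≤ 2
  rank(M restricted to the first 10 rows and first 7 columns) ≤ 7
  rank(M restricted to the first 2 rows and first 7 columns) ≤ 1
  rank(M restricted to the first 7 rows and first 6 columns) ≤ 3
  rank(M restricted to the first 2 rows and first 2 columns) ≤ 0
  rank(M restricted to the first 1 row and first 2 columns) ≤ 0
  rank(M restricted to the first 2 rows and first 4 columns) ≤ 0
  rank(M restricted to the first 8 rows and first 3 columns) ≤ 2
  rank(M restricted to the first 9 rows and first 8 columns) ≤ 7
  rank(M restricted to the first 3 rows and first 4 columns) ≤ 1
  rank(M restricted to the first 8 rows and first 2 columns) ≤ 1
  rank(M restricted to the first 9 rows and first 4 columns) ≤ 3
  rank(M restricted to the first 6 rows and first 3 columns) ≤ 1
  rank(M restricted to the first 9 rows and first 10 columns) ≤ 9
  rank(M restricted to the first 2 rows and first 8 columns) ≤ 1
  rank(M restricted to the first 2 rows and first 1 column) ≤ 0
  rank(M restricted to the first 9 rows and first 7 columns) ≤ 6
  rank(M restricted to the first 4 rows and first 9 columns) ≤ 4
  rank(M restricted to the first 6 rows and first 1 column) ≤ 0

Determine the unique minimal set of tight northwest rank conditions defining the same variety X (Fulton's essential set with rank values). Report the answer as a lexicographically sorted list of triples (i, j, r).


Rank table r_w(10×10) implied by the 24 constraints:

  row 1: 0, 0, 0, 0, 1, 1, 1, 1, 1, 1
  row 2: 0, 0, 0, 0, 1, 1, 1, 1, 2, 2
  row 3: 0, 0, 1, 1, 2, 2, 2, 2, 3, 3
  row 4: 0, 0, 1, 1, 2, 3, 3, 3, 4, 4
  row 5: 0, 0, 1, 1, 2, 3, 4, 4, 5, 5
  row 6: 0, 0, 1, 1, 2, 3, 4, 5, 6, 6
  row 7: 0, 0, 1, 1, 2, 3, 4, 5, 6, 7
  row 8: 1, 1, 2, 2, 3, 4, 5, 6, 7, 8
  row 9: 1, 2, 3, 3, 4, 5, 6, 7, 8, 9
  row 10: 1, 2, 3, 4, 5, 6, 7, 8, 9, 10

giving w = (5, 9, 3, 6, 7, 8, 10, 1, 2, 4) via Δ²R.

4 SE-corners of the 25-cell Rothe diagram give Ess(w):

[(2, 4, 0), (2, 8, 1), (7, 2, 0), (7, 4, 1)]


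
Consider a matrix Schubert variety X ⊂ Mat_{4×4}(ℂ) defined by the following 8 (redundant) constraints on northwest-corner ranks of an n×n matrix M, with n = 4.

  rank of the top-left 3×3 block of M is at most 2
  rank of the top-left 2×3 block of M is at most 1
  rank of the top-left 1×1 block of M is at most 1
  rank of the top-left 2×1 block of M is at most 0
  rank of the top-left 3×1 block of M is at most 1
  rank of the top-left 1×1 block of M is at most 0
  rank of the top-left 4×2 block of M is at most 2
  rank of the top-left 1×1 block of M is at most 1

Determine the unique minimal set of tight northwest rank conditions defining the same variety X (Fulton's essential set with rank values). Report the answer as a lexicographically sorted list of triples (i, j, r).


Recovering R(i,j) via the rank-extension bound from the 8 conditions:

  row 1: 0 1 1 1
  row 2: 0 1 1 2
  row 3: 1 2 2 3
  row 4: 1 2 3 4

second differences of R give the permutation w = (2, 4, 1, 3).

|D(w)|=3, |Ess(w)|=2:

[(2, 1, 0), (2, 3, 1)]


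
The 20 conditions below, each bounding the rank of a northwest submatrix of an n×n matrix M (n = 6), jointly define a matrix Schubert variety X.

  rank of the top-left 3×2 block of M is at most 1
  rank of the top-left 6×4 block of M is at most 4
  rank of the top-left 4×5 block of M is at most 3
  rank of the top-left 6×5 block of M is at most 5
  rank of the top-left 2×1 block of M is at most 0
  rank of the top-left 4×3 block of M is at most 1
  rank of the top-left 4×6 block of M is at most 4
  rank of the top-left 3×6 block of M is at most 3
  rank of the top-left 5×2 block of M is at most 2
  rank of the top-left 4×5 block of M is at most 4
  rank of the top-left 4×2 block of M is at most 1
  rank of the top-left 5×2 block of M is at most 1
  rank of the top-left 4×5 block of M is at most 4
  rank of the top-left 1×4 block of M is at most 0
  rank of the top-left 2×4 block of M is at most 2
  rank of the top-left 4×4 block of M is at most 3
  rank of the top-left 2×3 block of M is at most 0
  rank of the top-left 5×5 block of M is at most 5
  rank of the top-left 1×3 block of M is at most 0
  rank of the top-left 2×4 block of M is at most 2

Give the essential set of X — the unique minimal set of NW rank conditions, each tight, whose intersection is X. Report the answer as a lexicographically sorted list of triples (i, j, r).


Recovering R(i,j) via the rank-extension bound from the 20 conditions:

  i=1: 0 | 0 | 0 | 0 | 1 | 1
  i=2: 0 | 0 | 0 | 1 | 2 | 2
  i=3: 1 | 1 | 1 | 2 | 3 | 3
  i=4: 1 | 1 | 1 | 2 | 3 | 4
  i=5: 1 | 1 | 2 | 3 | 4 | 5
  i=6: 1 | 2 | 3 | 4 | 5 | 6

so w = (5, 4, 1, 6, 3, 2).

4 SE-corners of the 10-cell Rothe diagram give Ess(w):

[(1, 4, 0), (2, 3, 0), (4, 3, 1), (5, 2, 1)]


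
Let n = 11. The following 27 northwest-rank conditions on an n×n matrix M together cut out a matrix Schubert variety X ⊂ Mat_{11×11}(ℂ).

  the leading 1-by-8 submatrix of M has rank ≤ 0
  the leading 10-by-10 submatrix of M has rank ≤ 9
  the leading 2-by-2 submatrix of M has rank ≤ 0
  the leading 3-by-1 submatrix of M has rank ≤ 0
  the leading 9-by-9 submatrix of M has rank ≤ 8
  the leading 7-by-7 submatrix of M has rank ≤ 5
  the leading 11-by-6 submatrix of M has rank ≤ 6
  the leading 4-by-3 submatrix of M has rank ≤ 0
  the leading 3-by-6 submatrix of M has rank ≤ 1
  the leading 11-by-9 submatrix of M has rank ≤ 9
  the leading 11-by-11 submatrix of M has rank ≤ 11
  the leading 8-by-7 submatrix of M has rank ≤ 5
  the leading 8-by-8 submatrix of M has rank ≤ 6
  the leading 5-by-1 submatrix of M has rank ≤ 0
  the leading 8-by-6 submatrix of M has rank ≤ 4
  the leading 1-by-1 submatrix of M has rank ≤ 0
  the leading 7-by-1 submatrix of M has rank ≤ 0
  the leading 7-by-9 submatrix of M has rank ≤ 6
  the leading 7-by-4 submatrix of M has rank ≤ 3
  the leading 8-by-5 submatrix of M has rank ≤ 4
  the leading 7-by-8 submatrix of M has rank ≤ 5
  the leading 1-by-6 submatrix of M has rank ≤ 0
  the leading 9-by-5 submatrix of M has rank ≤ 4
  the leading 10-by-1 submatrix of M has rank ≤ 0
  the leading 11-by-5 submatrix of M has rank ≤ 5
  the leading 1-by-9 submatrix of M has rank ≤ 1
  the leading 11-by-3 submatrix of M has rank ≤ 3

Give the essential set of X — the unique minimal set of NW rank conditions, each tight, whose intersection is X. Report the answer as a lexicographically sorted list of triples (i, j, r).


Reconstructing r_w from the 27 given conditions:

  i=1: 0, 0, 0, 0, 0, 0, 0, 0, 1, 1, 1
  i=2: 0, 0, 0, 1, 1, 1, 1, 1, 2, 2, 2
  i=3: 0, 0, 0, 1, 1, 1, 2, 2, 3, 3, 3
  i=4: 0, 0, 0, 1, 2, 2, 3, 3, 4, 4, 4
  i=5: 0, 1, 1, 2, 3, 3, 4, 4, 5, 5, 5
  i=6: 0, 1, 2, 3, 4, 4, 5, 5, 6, 6, 6
  i=7: 0, 1, 2, 3, 4, 4, 5, 5, 6, 7, 7
  i=8: 0, 1, 2, 3, 4, 4, 5, 6, 7, 8, 8
  i=9: 0, 1, 2, 3, 4, 5, 6, 7, 8, 9, 9
  i=10: 0, 1, 2, 3, 4, 5, 6, 7, 8, 9, 10
  i=11: 1, 2, 3, 4, 5, 6, 7, 8, 9, 10, 11

reading off 1-entries of Δ²R: w = (9, 4, 7, 5, 2, 3, 10, 8, 6, 11, 1).

ℓ(w)=28; the 6 essential cells (i,j,r):

[(1, 8, 0), (3, 6, 1), (4, 3, 0), (7, 8, 5), (8, 6, 4), (10, 1, 0)]


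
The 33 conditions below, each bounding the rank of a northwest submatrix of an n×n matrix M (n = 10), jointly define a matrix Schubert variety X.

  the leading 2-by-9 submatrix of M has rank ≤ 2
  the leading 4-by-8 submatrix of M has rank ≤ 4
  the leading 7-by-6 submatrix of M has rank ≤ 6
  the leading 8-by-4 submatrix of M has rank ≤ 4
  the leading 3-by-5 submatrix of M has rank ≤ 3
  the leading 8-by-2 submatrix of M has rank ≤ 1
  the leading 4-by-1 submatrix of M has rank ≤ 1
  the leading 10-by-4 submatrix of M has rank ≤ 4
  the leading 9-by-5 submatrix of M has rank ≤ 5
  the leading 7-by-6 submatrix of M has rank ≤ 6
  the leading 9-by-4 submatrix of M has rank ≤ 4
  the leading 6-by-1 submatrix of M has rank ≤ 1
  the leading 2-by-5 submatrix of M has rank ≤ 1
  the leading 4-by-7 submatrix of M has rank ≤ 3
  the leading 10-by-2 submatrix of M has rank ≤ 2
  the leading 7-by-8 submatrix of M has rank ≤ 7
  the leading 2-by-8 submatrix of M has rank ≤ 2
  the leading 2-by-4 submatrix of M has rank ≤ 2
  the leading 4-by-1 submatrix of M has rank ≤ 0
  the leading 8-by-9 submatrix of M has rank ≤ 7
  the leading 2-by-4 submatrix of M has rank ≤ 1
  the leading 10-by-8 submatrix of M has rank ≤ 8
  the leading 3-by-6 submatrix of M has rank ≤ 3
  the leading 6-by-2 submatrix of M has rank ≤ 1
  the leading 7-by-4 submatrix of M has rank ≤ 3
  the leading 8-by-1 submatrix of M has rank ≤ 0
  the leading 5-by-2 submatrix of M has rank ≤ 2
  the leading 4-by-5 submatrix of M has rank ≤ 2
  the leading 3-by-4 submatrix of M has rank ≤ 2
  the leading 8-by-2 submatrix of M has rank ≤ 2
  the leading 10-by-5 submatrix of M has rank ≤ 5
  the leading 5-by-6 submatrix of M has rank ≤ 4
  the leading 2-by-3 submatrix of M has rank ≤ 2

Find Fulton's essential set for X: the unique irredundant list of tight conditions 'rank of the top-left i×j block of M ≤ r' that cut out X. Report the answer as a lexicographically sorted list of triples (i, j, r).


Recovering R(i,j) via the rank-extension bound from the 33 conditions:

  0 1 1 1 1 1 1 1 1 1
  0 1 1 1 1 2 2 2 2 2
  0 1 2 2 2 3 3 3 3 3
  0 1 2 2 2 3 3 4 4 4
  0 1 2 3 3 4 4 5 5 5
  0 1 2 3 4 5 5 6 6 6
  0 1 2 3 4 5 6 7 7 7
  0 1 2 3 4 5 6 7 7 8
  1 2 3 4 5 6 7 8 8 9
  1 2 3 4 5 6 7 8 9 10

giving w = (2, 6, 3, 8, 4, 5, 7, 10, 1, 9) via Δ²R.

5 SE-corners of the 15-cell Rothe diagram give Ess(w):

[(2, 5, 1), (4, 5, 2), (4, 7, 3), (8, 1, 0), (8, 9, 7)]


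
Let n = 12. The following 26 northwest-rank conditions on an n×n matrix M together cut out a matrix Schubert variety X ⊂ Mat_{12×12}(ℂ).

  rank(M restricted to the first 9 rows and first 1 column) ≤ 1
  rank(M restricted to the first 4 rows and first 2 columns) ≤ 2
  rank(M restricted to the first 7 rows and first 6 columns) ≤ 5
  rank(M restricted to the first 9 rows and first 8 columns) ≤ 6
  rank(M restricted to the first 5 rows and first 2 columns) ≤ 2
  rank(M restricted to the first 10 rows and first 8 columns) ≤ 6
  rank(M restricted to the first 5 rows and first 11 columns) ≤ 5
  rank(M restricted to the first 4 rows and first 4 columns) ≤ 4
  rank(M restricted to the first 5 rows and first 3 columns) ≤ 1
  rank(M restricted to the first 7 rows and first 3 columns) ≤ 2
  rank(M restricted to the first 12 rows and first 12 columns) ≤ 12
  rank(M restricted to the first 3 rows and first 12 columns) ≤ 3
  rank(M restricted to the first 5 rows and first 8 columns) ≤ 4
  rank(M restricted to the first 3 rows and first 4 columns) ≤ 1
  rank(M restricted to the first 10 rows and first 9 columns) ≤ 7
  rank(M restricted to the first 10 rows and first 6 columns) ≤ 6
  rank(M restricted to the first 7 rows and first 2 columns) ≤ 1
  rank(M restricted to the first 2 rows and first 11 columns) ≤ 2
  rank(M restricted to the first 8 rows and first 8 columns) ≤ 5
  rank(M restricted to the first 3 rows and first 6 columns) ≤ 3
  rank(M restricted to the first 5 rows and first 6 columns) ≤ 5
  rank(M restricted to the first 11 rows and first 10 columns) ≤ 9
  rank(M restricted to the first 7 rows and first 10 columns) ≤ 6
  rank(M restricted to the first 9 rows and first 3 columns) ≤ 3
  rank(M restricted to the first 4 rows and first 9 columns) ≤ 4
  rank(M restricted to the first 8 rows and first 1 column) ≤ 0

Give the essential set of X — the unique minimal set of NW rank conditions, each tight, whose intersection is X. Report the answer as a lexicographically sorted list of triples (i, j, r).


Reconstructing r_w from the 26 given conditions:

  i=1: 0 | 1 | 1 | 1 | 1 | 1 | 1 | 1 | 1 | 1 | 1 | 1
  i=2: 0 | 1 | 1 | 1 | 2 | 2 | 2 | 2 | 2 | 2 | 2 | 2
  i=3: 0 | 1 | 1 | 1 | 2 | 3 | 3 | 3 | 3 | 3 | 3 | 3
  i=4: 0 | 1 | 1 | 2 | 3 | 4 | 4 | 4 | 4 | 4 | 4 | 4
  i=5: 0 | 1 | 1 | 2 | 3 | 4 | 4 | 4 | 5 | 5 | 5 | 5
  i=6: 0 | 1 | 2 | 3 | 4 | 5 | 5 | 5 | 6 | 6 | 6 | 6
  i=7: 0 | 1 | 2 | 3 | 4 | 5 | 5 | 5 | 6 | 6 | 7 | 7
  i=8: 0 | 1 | 2 | 3 | 4 | 5 | 5 | 5 | 6 | 7 | 8 | 8
  i=9: 1 | 2 | 3 | 4 | 5 | 6 | 6 | 6 | 7 | 8 | 9 | 9
  i=10: 1 | 2 | 3 | 4 | 5 | 6 | 6 | 6 | 7 | 8 | 9 | 10
  i=11: 1 | 2 | 3 | 4 | 5 | 6 | 7 | 7 | 8 | 9 | 10 | 11
  i=12: 1 | 2 | 3 | 4 | 5 | 6 | 7 | 8 | 9 | 10 | 11 | 12

hence w(1..12) = (2, 5, 6, 4, 9, 3, 11, 10, 1, 12, 7, 8).

Rothe diagram D(w) (23 cells), 7 SE-corners (essential conditions):

[(3, 4, 1), (5, 3, 1), (5, 8, 4), (7, 10, 6), (8, 1, 0), (8, 8, 5), (10, 8, 6)]


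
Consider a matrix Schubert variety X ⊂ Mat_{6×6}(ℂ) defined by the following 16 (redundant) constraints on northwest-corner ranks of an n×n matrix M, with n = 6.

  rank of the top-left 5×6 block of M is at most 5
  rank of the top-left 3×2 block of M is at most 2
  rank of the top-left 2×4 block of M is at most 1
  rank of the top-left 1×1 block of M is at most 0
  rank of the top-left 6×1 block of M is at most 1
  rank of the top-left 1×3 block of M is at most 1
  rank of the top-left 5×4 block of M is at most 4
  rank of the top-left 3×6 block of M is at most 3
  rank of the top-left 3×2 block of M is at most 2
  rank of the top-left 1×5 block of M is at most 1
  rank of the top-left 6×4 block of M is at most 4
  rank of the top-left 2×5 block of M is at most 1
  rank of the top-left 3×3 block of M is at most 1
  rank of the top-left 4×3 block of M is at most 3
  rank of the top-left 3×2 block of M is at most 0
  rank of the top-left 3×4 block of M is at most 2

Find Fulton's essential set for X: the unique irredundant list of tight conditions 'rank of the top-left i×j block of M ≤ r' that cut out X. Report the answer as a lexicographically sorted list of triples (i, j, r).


Computing R[i][j] = min implied NW-rank bound (n=6, 16 conditions):

  i=1: 0  0  1  1  1  1
  i=2: 0  0  1  1  1  2
  i=3: 0  0  1  2  2  3
  i=4: 1  1  2  3  3  4
  i=5: 1  2  3  4  4  5
  i=6: 1  2  3  4  5  6

the unique w with this rank table is (3, 6, 4, 1, 2, 5).

ℓ(w)=8; the 2 essential cells (i,j,r):

[(2, 5, 1), (3, 2, 0)]


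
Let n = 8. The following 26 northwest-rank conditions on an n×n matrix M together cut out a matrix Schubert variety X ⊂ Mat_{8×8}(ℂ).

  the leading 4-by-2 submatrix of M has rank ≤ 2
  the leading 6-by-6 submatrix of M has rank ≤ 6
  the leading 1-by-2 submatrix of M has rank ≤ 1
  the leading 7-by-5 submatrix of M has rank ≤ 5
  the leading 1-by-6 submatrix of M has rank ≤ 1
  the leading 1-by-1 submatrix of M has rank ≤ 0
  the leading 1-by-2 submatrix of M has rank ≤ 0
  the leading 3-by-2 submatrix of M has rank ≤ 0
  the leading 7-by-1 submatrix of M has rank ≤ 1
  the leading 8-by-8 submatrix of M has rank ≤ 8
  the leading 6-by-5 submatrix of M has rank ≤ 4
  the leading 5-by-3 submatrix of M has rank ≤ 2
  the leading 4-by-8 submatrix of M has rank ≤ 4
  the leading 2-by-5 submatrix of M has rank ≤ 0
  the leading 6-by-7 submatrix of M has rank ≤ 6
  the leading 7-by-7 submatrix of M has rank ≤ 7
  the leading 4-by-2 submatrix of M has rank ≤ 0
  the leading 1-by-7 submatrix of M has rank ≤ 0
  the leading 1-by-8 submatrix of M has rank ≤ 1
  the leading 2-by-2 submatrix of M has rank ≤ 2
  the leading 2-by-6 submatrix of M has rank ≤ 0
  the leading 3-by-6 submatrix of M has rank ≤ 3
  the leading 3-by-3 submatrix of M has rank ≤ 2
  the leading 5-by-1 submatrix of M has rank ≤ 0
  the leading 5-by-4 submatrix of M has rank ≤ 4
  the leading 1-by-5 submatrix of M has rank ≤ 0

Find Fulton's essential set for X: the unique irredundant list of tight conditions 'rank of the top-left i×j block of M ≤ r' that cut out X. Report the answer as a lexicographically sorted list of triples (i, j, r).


Recovering R(i,j) via the rank-extension bound from the 26 conditions:

  row 1: 0, 0, 0, 0, 0, 0, 0, 1
  row 2: 0, 0, 0, 0, 0, 0, 1, 2
  row 3: 0, 0, 1, 1, 1, 1, 2, 3
  row 4: 0, 0, 1, 2, 2, 2, 3, 4
  row 5: 0, 1, 2, 3, 3, 3, 4, 5
  row 6: 1, 2, 3, 4, 4, 4, 5, 6
  row 7: 1, 2, 3, 4, 5, 5, 6, 7
  row 8: 1, 2, 3, 4, 5, 6, 7, 8

second differences of R give the permutation w = (8, 7, 3, 4, 2, 1, 5, 6).

D(w) has 18 cells with 4 SE-corners; essential set:

[(1, 7, 0), (2, 6, 0), (4, 2, 0), (5, 1, 0)]


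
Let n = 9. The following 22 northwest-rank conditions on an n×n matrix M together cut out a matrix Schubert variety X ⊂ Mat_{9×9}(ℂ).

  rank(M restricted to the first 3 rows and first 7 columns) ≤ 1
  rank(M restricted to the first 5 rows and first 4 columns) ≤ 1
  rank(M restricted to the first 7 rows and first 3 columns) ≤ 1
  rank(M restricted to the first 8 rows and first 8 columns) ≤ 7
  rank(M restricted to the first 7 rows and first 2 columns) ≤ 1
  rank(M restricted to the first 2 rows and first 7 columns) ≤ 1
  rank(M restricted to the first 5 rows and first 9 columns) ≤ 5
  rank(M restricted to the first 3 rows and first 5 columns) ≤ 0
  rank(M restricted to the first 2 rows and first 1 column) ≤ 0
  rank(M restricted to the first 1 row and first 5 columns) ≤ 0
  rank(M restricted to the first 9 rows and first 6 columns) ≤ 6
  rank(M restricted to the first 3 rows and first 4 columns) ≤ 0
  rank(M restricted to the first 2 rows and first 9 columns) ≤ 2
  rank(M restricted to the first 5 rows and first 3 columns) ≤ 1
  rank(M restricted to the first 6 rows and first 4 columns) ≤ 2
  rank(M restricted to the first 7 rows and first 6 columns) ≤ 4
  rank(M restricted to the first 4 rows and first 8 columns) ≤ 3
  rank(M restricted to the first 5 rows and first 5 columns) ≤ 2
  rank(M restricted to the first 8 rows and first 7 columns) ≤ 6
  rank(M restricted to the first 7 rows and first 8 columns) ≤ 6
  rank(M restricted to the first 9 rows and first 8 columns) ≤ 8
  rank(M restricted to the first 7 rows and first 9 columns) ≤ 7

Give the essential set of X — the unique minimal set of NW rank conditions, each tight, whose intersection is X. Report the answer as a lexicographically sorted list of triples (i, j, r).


Propagating the 22 rank bounds to every northwest block:

  0 | 0 | 0 | 0 | 0 | 1 | 1 | 1 | 1
  0 | 0 | 0 | 0 | 0 | 1 | 1 | 2 | 2
  0 | 0 | 0 | 0 | 0 | 1 | 1 | 2 | 3
  1 | 1 | 1 | 1 | 1 | 2 | 2 | 3 | 4
  1 | 1 | 1 | 1 | 2 | 3 | 3 | 4 | 5
  1 | 1 | 1 | 2 | 3 | 4 | 4 | 5 | 6
  1 | 1 | 1 | 2 | 3 | 4 | 5 | 6 | 7
  1 | 2 | 2 | 3 | 4 | 5 | 6 | 7 | 8
  1 | 2 | 3 | 4 | 5 | 6 | 7 | 8 | 9

giving w = (6, 8, 9, 1, 5, 4, 7, 2, 3) via Δ²R.

4 SE-corners of the 24-cell Rothe diagram give Ess(w):

[(3, 5, 0), (3, 7, 1), (5, 4, 1), (7, 3, 1)]


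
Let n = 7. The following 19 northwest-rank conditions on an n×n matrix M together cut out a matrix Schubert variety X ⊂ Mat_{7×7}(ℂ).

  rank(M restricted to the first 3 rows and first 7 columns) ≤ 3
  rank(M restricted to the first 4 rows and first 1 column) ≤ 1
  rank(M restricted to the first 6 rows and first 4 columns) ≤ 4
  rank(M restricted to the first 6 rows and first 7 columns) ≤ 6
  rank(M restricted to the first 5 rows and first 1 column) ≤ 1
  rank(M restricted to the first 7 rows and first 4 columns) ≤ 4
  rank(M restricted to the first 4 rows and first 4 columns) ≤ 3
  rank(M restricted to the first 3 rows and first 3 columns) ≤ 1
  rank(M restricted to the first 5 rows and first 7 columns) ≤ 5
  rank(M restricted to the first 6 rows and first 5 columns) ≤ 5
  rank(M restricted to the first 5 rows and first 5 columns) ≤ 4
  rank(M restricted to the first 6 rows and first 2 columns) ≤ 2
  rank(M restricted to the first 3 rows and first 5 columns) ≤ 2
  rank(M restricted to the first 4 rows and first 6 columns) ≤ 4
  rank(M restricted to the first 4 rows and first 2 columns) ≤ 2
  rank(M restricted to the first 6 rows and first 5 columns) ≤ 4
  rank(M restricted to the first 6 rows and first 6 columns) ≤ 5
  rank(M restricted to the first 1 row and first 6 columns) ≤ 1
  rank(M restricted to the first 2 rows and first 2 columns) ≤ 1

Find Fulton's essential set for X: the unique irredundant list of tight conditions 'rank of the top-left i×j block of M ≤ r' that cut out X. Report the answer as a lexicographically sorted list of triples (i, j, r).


Computing R[i][j] = min implied NW-rank bound (n=7, 19 conditions):

  row 1: 1, 1, 1, 1, 1, 1, 1
  row 2: 1, 1, 1, 2, 2, 2, 2
  row 3: 1, 1, 1, 2, 2, 3, 3
  row 4: 1, 2, 2, 3, 3, 4, 4
  row 5: 1, 2, 3, 4, 4, 5, 5
  row 6: 1, 2, 3, 4, 4, 5, 6
  row 7: 1, 2, 3, 4, 5, 6, 7

hence w(1..7) = (1, 4, 6, 2, 3, 7, 5).

3 SE-corners of the 6-cell Rothe diagram give Ess(w):

[(3, 3, 1), (3, 5, 2), (6, 5, 4)]


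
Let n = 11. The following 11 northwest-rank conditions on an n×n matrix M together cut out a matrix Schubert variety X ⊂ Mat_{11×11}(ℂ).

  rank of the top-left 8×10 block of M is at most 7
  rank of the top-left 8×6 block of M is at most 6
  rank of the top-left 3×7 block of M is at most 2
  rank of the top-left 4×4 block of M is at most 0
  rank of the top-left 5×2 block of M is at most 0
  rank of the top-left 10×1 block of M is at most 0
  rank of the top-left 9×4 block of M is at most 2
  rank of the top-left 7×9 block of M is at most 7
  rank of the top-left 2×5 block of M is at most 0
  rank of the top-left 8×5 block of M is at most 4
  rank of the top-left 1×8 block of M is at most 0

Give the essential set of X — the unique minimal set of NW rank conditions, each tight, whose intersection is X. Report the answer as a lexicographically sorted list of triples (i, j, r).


Propagating the 11 rank bounds to every northwest block:

  i=1: 0 0 0 0 0 0 0 0 1 1 1
  i=2: 0 0 0 0 0 1 1 1 2 2 2
  i=3: 0 0 0 0 1 2 2 2 3 3 3
  i=4: 0 0 0 0 1 2 3 3 4 4 4
  i=5: 0 0 1 1 2 3 4 4 5 5 5
  i=6: 0 1 2 2 3 4 5 5 6 6 6
  i=7: 0 1 2 2 3 4 5 6 7 7 7
  i=8: 0 1 2 2 3 4 5 6 7 7 8
  i=9: 0 1 2 2 3 4 5 6 7 8 9
  i=10: 0 1 2 3 4 5 6 7 8 9 10
  i=11: 1 2 3 4 5 6 7 8 9 10 11

reading off 1-entries of Δ²R: w = (9, 6, 5, 7, 3, 2, 8, 11, 10, 4, 1).

ℓ(w)=32; the 7 essential cells (i,j,r):

[(1, 8, 0), (2, 5, 0), (4, 4, 0), (5, 2, 0), (8, 10, 7), (9, 4, 2), (10, 1, 0)]


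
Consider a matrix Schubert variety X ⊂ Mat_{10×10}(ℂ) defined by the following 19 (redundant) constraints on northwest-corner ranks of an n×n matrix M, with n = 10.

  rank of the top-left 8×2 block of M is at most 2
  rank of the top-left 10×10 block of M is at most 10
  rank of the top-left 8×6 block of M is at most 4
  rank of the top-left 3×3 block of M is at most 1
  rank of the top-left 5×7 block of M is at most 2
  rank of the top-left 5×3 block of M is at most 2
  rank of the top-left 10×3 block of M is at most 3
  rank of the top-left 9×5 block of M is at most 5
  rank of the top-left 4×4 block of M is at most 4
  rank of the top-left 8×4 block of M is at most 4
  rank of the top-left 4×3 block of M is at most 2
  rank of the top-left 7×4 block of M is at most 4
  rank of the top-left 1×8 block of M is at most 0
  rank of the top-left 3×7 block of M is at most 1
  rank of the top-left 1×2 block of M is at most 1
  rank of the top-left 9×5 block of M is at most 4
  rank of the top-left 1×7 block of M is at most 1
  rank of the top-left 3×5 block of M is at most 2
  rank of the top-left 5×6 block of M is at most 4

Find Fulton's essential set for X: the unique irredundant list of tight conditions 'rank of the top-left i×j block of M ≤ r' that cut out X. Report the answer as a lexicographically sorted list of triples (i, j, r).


Propagating the 19 rank bounds to every northwest block:

  i=1: 0 | 0 | 0 | 0 | 0 | 0 | 0 | 0 | 1 | 1
  i=2: 1 | 1 | 1 | 1 | 1 | 1 | 1 | 1 | 2 | 2
  i=3: 1 | 1 | 1 | 1 | 1 | 1 | 1 | 2 | 3 | 3
  i=4: 1 | 2 | 2 | 2 | 2 | 2 | 2 | 3 | 4 | 4
  i=5: 1 | 2 | 2 | 2 | 2 | 2 | 2 | 3 | 4 | 5
  i=6: 1 | 2 | 3 | 3 | 3 | 3 | 3 | 4 | 5 | 6
  i=7: 1 | 2 | 3 | 4 | 4 | 4 | 4 | 5 | 6 | 7
  i=8: 1 | 2 | 3 | 4 | 4 | 4 | 5 | 6 | 7 | 8
  i=9: 1 | 2 | 3 | 4 | 4 | 5 | 6 | 7 | 8 | 9
  i=10: 1 | 2 | 3 | 4 | 5 | 6 | 7 | 8 | 9 | 10

so w = (9, 1, 8, 2, 10, 3, 4, 7, 6, 5).

5 SE-corners of the 22-cell Rothe diagram give Ess(w):

[(1, 8, 0), (3, 7, 1), (5, 7, 2), (8, 6, 4), (9, 5, 4)]


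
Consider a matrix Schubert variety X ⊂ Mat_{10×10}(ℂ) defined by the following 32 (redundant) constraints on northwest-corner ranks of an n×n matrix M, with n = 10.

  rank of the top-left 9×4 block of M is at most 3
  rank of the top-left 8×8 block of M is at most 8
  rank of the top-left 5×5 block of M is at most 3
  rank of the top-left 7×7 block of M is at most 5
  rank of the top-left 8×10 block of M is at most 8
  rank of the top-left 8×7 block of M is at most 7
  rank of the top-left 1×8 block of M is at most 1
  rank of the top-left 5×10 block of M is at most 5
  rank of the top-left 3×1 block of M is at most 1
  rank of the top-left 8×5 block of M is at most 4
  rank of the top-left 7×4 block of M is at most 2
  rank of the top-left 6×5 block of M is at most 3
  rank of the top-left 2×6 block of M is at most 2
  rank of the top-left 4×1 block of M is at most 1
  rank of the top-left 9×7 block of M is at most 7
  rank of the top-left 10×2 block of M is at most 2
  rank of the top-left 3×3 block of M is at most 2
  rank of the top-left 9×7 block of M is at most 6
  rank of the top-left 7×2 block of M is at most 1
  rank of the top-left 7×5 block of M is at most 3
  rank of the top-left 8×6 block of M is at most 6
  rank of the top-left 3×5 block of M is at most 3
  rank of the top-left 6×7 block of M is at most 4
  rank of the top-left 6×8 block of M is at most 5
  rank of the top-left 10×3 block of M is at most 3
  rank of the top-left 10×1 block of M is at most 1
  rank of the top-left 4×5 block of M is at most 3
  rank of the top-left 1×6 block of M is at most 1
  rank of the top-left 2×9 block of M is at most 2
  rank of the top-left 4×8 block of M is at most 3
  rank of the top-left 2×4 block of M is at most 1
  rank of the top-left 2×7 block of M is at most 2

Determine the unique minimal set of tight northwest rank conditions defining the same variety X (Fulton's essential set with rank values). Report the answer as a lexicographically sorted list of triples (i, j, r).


The tightest implied rank at each (i,j), from the 32 conditions:

  i=1: 1  1  1  1  1  1  1  1  1  1
  i=2: 1  1  1  1  2  2  2  2  2  2
  i=3: 1  1  2  2  3  3  3  3  3  3
  i=4: 1  1  2  2  3  3  3  3  4  4
  i=5: 1  1  2  2  3  4  4  4  5  5
  i=6: 1  1  2  2  3  4  4  5  6  6
  i=7: 1  1  2  2  3  4  5  6  7  7
  i=8: 1  2  3  3  4  5  6  7  8  8
  i=9: 1  2  3  3  4  5  6  7  8  9
  i=10: 1  2  3  4  5  6  7  8  9  10

hence w(1..10) = (1, 5, 3, 9, 6, 8, 7, 2, 10, 4).

Rothe diagram D(w) (17 cells), 6 SE-corners (essential conditions):

[(2, 4, 1), (4, 8, 3), (6, 7, 4), (7, 2, 1), (7, 4, 2), (9, 4, 3)]


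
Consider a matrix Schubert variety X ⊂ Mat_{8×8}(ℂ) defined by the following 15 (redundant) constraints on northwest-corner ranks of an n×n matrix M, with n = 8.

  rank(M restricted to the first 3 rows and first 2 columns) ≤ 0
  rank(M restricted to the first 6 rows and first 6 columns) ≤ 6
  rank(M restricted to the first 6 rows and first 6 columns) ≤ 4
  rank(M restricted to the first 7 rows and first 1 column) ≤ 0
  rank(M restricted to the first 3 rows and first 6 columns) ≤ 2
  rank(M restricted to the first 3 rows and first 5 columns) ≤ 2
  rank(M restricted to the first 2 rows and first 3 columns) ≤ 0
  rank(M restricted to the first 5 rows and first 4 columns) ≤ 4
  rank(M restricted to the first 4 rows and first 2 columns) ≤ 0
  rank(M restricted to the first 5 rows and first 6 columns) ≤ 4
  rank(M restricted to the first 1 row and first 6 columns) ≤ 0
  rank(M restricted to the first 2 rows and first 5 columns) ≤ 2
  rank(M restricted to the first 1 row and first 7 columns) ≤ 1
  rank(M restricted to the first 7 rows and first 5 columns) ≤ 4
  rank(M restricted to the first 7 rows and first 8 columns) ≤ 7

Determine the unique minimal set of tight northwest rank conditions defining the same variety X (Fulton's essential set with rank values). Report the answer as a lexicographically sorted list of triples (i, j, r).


Reconstructing r_w from the 15 given conditions:

  R[1]: 0 0 0 0 0 0 1 1
  R[2]: 0 0 0 1 1 1 2 2
  R[3]: 0 0 1 2 2 2 3 3
  R[4]: 0 0 1 2 3 3 4 4
  R[5]: 0 1 2 3 4 4 5 5
  R[6]: 0 1 2 3 4 4 5 6
  R[7]: 0 1 2 3 4 5 6 7
  R[8]: 1 2 3 4 5 6 7 8

second differences of R give the permutation w = (7, 4, 3, 5, 2, 8, 6, 1).

D(w) has 17 cells with 5 SE-corners; essential set:

[(1, 6, 0), (2, 3, 0), (4, 2, 0), (6, 6, 4), (7, 1, 0)]


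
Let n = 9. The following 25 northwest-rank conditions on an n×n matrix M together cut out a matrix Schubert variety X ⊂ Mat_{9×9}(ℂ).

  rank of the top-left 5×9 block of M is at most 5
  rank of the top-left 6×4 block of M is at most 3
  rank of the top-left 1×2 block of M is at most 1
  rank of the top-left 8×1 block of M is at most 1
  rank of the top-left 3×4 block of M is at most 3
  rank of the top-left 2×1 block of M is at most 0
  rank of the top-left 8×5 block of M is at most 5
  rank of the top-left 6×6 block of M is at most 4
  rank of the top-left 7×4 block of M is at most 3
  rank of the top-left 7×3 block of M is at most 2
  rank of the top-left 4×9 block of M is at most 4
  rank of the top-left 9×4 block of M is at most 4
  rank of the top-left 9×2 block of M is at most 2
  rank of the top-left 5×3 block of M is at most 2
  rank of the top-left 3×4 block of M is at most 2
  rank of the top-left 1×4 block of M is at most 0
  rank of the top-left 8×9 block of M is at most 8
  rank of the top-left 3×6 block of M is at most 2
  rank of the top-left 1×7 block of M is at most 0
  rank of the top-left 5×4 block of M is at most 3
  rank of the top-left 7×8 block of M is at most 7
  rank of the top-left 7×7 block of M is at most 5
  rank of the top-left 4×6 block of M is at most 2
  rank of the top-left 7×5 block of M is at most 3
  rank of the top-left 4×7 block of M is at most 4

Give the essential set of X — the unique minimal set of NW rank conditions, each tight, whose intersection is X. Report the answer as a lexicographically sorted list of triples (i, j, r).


Reconstructing r_w from the 25 given conditions:

  i=1: 0  0  0  0  0  0  0  1  1
  i=2: 0  1  1  1  1  1  1  2  2
  i=3: 1  2  2  2  2  2  2  3  3
  i=4: 1  2  2  2  2  2  3  4  4
  i=5: 1  2  2  3  3  3  4  5  5
  i=6: 1  2  2  3  3  4  5  6  6
  i=7: 1  2  2  3  3  4  5  6  7
  i=8: 1  2  3  4  4  5  6  7  8
  i=9: 1  2  3  4  5  6  7  8  9

the unique w with this rank table is (8, 2, 1, 7, 4, 6, 9, 3, 5).

ℓ(w)=17; the 5 essential cells (i,j,r):

[(1, 7, 0), (2, 1, 0), (4, 6, 2), (7, 3, 2), (7, 5, 3)]
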